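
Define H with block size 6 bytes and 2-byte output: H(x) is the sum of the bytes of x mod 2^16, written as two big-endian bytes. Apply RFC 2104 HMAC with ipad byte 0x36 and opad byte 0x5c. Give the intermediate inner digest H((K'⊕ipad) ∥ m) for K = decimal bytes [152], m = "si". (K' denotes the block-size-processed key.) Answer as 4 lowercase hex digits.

0298

Key decimal bytes [152] = 98 is 1 byte ≤ B = 6; zero-pad to 6 bytes: K' = 98 00 00 00 00 00.
K' ⊕ ipad = ae 36 36 36 36 36.
Inner input = ae 36 36 36 36 36 ∥ 73 69.
Inner hash: sum = 174+54+54+54+54+54+115+105 = 664 → 02 98.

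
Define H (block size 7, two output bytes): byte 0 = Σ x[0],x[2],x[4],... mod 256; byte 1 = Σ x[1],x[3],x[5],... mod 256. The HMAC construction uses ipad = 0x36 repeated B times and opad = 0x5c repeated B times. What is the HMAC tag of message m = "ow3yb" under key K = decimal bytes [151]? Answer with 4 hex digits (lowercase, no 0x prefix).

Key decimal bytes [151] = 97 is 1 byte ≤ B = 7; zero-pad to 7 bytes: K' = 97 00 00 00 00 00 00.
K' ⊕ ipad = a1 36 36 36 36 36 36.  K' ⊕ opad = cb 5c 5c 5c 5c 5c 5c.
Inner input = (K'⊕ipad) ∥ m = a1 36 36 36 36 36 36 ∥ 6f 77 33 79 62.
Inner hash: even-index sum = 563 mod 256 = 51; odd-index sum = 422 mod 256 = 166 → 33 a6.
Outer input = (K'⊕opad) ∥ inner = cb 5c 5c 5c 5c 5c 5c ∥ 33 a6.
Outer hash (tag): even-index sum = 645 mod 256 = 133; odd-index sum = 327 mod 256 = 71 → 85 47.

8547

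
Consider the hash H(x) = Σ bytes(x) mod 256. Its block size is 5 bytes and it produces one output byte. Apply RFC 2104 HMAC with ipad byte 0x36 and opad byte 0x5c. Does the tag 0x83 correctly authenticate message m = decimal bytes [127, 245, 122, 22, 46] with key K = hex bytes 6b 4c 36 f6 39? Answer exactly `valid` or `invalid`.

Key hex bytes 6b 4c 36 f6 39 is exactly B = 5 bytes: K' = 6b 4c 36 f6 39.
K' ⊕ ipad = 5d 7a 00 c0 0f; K' ⊕ opad = 37 10 6a aa 65.
Inner hash: sum = 93+122+0+192+15+127+245+122+22+46 = 984; mod 256 = 216 → d8.
Outer hash (recomputed tag): sum = 55+16+106+170+101+216 = 664; mod 256 = 152 → 98.
Recomputed tag = 98; claimed = 83 → mismatch.

invalid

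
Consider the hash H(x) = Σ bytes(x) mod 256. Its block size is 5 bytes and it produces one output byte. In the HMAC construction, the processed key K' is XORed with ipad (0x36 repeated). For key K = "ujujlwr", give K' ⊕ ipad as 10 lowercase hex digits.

2536363636

Key "ujujlwr" = 75 6a 75 6a 6c 77 72 is 7 bytes > B = 5, so hash it first: H(key) = 13, then zero-pad to 5 bytes: K' = 13 00 00 00 00.
XOR each byte with 0x36: 13⊕36=25, 00⊕36=36, 00⊕36=36, 00⊕36=36, 00⊕36=36.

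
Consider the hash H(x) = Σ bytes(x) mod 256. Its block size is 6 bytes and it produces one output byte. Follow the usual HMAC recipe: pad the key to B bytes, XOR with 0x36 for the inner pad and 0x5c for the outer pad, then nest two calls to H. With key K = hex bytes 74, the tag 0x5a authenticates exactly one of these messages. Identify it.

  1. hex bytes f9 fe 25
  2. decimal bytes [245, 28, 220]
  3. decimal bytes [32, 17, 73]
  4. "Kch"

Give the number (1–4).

Key hex bytes 74 is 1 byte ≤ B = 6; zero-pad to 6 bytes: K' = 74 00 00 00 00 00.
K' ⊕ ipad = 42 36 36 36 36 36; K' ⊕ opad = 28 5c 5c 5c 5c 5c.
m1: inner = H(42 36 36 36 36 36 f9 fe 25) = 6c; tag = H(28 5c 5c 5c 5c 5c 6c) = 60
m2: inner = H(42 36 36 36 36 36 f5 1c dc) = 3d; tag = H(28 5c 5c 5c 5c 5c 3d) = 31
m3: inner = H(42 36 36 36 36 36 20 11 49) = ca; tag = H(28 5c 5c 5c 5c 5c ca) = be
m4: inner = H(42 36 36 36 36 36 4b 63 68) = 66; tag = H(28 5c 5c 5c 5c 5c 66) = 5a ← matches

4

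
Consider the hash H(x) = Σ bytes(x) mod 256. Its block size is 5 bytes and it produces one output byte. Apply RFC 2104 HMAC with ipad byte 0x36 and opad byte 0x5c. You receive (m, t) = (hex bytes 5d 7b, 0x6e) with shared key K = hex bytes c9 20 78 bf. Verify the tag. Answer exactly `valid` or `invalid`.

valid

Key hex bytes c9 20 78 bf is 4 bytes ≤ B = 5; zero-pad to 5 bytes: K' = c9 20 78 bf 00.
K' ⊕ ipad = ff 16 4e 89 36; K' ⊕ opad = 95 7c 24 e3 5c.
Inner hash: sum = 255+22+78+137+54+93+123 = 762; mod 256 = 250 → fa.
Outer hash (recomputed tag): sum = 149+124+36+227+92+250 = 878; mod 256 = 110 → 6e.
Recomputed tag = 6e; claimed = 6e → match.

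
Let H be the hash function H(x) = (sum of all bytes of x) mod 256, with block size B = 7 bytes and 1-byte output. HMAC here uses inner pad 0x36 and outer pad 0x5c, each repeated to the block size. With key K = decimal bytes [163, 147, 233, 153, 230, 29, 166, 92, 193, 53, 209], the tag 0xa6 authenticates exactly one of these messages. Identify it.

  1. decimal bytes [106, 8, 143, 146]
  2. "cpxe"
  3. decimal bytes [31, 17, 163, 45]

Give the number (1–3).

Key decimal bytes [163, 147, 233, 153, 230, 29, 166, 92, 193, 53, 209] = a3 93 e9 99 e6 1d a6 5c c1 35 d1 is 11 bytes > B = 7, so hash it first: H(key) = 84, then zero-pad to 7 bytes: K' = 84 00 00 00 00 00 00.
K' ⊕ ipad = b2 36 36 36 36 36 36; K' ⊕ opad = d8 5c 5c 5c 5c 5c 5c.
m1: inner = H(b2 36 36 36 36 36 36 6a 08 8f 92) = 89; tag = H(d8 5c 5c 5c 5c 5c 5c 89) = 89
m2: inner = H(b2 36 36 36 36 36 36 63 70 78 65) = a6; tag = H(d8 5c 5c 5c 5c 5c 5c a6) = a6 ← matches
m3: inner = H(b2 36 36 36 36 36 36 1f 11 a3 2d) = f6; tag = H(d8 5c 5c 5c 5c 5c 5c f6) = f6

2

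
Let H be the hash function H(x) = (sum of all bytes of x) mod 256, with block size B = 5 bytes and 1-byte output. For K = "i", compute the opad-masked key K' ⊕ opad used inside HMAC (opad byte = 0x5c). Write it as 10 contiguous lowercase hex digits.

355c5c5c5c

Key "i" = 69 is 1 byte ≤ B = 5; zero-pad to 5 bytes: K' = 69 00 00 00 00.
XOR each byte with 0x5c: 69⊕5c=35, 00⊕5c=5c, 00⊕5c=5c, 00⊕5c=5c, 00⊕5c=5c.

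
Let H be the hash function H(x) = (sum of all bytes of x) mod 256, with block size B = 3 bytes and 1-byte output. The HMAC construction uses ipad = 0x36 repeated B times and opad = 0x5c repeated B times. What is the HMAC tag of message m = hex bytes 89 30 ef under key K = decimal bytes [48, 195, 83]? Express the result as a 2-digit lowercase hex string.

22

Key decimal bytes [48, 195, 83] = 30 c3 53 is exactly B = 3 bytes: K' = 30 c3 53.
K' ⊕ ipad = 06 f5 65.  K' ⊕ opad = 6c 9f 0f.
Inner input = (K'⊕ipad) ∥ m = 06 f5 65 ∥ 89 30 ef.
Inner hash: sum = 6+245+101+137+48+239 = 776; mod 256 = 8 → 08.
Outer input = (K'⊕opad) ∥ inner = 6c 9f 0f ∥ 08.
Outer hash (tag): sum = 108+159+15+8 = 290; mod 256 = 34 → 22.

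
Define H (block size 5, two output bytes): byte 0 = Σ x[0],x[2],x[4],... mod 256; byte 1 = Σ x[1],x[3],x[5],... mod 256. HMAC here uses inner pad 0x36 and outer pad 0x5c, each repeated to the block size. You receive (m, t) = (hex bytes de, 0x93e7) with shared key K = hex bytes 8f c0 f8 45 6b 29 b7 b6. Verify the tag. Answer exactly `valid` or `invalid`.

invalid

Key hex bytes 8f c0 f8 45 6b 29 b7 b6 is 8 bytes > B = 5, so hash it first: H(key) = a9 e4, then zero-pad to 5 bytes: K' = a9 e4 00 00 00.
K' ⊕ ipad = 9f d2 36 36 36; K' ⊕ opad = f5 b8 5c 5c 5c.
Inner hash: even-index sum = 267 mod 256 = 11; odd-index sum = 486 mod 256 = 230 → 0b e6.
Outer hash (recomputed tag): even-index sum = 659 mod 256 = 147; odd-index sum = 287 mod 256 = 31 → 93 1f.
Recomputed tag = 931f; claimed = 93e7 → mismatch.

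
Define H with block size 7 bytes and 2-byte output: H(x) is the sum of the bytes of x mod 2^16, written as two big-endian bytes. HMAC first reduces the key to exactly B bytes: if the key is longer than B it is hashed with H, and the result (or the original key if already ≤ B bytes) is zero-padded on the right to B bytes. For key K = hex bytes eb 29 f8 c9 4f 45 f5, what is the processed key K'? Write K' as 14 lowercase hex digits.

Key hex bytes eb 29 f8 c9 4f 45 f5 is exactly B = 7 bytes: K' = eb 29 f8 c9 4f 45 f5.

eb29f8c94f45f5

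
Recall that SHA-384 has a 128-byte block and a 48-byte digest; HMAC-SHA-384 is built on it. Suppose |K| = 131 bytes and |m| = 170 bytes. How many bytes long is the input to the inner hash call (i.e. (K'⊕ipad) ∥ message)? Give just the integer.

Key is 131 > 128 bytes, so it is hashed to 48 bytes then zero-padded to 128: |K'| = 128.
Inner input = (K'⊕ipad) ∥ m → 128 + 170 = 298 bytes.

298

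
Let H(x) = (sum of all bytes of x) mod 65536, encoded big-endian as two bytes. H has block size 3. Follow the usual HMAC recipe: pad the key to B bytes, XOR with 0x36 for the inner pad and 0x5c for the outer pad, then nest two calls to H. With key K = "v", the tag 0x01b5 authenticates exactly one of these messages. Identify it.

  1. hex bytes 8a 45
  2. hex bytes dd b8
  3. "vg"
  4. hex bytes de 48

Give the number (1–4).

4

Key "v" = 76 is 1 byte ≤ B = 3; zero-pad to 3 bytes: K' = 76 00 00.
K' ⊕ ipad = 40 36 36; K' ⊕ opad = 2a 5c 5c.
m1: inner = H(40 36 36 8a 45) = 01 7b; tag = H(2a 5c 5c 01 7b) = 015e
m2: inner = H(40 36 36 dd b8) = 02 41; tag = H(2a 5c 5c 02 41) = 0125
m3: inner = H(40 36 36 76 67) = 01 89; tag = H(2a 5c 5c 01 89) = 016c
m4: inner = H(40 36 36 de 48) = 01 d2; tag = H(2a 5c 5c 01 d2) = 01b5 ← matches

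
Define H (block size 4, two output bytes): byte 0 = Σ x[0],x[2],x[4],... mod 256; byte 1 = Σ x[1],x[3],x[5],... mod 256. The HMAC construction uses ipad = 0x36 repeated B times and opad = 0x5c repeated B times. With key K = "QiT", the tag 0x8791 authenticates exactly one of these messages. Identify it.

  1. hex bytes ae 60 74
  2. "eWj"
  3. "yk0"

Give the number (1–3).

3

Key "QiT" = 51 69 54 is 3 bytes ≤ B = 4; zero-pad to 4 bytes: K' = 51 69 54 00.
K' ⊕ ipad = 67 5f 62 36; K' ⊕ opad = 0d 35 08 5c.
m1: inner = H(67 5f 62 36 ae 60 74) = eb f5; tag = H(0d 35 08 5c eb f5) = 0086
m2: inner = H(67 5f 62 36 65 57 6a) = 98 ec; tag = H(0d 35 08 5c 98 ec) = ad7d
m3: inner = H(67 5f 62 36 79 6b 30) = 72 00; tag = H(0d 35 08 5c 72 00) = 8791 ← matches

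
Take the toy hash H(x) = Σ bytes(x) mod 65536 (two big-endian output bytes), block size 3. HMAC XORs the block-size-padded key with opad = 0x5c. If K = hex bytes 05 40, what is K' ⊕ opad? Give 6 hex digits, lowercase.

591c5c

Key hex bytes 05 40 is 2 bytes ≤ B = 3; zero-pad to 3 bytes: K' = 05 40 00.
XOR each byte with 0x5c: 05⊕5c=59, 40⊕5c=1c, 00⊕5c=5c.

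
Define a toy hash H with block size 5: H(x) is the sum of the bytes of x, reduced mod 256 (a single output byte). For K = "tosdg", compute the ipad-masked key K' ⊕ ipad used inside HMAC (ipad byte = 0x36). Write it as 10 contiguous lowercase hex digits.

Key "tosdg" = 74 6f 73 64 67 is exactly B = 5 bytes: K' = 74 6f 73 64 67.
XOR each byte with 0x36: 74⊕36=42, 6f⊕36=59, 73⊕36=45, 64⊕36=52, 67⊕36=51.

4259455251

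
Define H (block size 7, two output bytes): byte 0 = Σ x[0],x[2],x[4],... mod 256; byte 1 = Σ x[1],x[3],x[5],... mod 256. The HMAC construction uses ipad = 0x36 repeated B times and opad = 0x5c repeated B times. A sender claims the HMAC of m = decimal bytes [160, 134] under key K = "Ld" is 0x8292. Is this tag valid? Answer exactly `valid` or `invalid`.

Key "Ld" = 4c 64 is 2 bytes ≤ B = 7; zero-pad to 7 bytes: K' = 4c 64 00 00 00 00 00.
K' ⊕ ipad = 7a 52 36 36 36 36 36; K' ⊕ opad = 10 38 5c 5c 5c 5c 5c.
Inner hash: even-index sum = 418 mod 256 = 162; odd-index sum = 350 mod 256 = 94 → a2 5e.
Outer hash (recomputed tag): even-index sum = 386 mod 256 = 130; odd-index sum = 402 mod 256 = 146 → 82 92.
Recomputed tag = 8292; claimed = 8292 → match.

valid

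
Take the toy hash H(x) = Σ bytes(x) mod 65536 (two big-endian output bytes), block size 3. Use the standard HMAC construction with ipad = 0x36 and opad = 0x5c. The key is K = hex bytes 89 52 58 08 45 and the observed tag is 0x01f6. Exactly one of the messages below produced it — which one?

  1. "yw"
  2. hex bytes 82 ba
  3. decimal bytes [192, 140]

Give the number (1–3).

2

Key hex bytes 89 52 58 08 45 is 5 bytes > B = 3, so hash it first: H(key) = 01 80, then zero-pad to 3 bytes: K' = 01 80 00.
K' ⊕ ipad = 37 b6 36; K' ⊕ opad = 5d dc 5c.
m1: inner = H(37 b6 36 79 77) = 02 13; tag = H(5d dc 5c 02 13) = 01aa
m2: inner = H(37 b6 36 82 ba) = 02 5f; tag = H(5d dc 5c 02 5f) = 01f6 ← matches
m3: inner = H(37 b6 36 c0 8c) = 02 6f; tag = H(5d dc 5c 02 6f) = 0206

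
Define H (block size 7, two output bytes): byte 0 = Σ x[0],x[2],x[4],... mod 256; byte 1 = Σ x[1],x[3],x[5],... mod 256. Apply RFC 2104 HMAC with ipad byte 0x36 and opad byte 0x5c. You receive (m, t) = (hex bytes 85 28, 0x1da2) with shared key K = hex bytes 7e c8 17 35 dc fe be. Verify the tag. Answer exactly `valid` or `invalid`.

Key hex bytes 7e c8 17 35 dc fe be is exactly B = 7 bytes: K' = 7e c8 17 35 dc fe be.
K' ⊕ ipad = 48 fe 21 03 ea c8 88; K' ⊕ opad = 22 94 4b 69 80 a2 e2.
Inner hash: even-index sum = 515 mod 256 = 3; odd-index sum = 590 mod 256 = 78 → 03 4e.
Outer hash (recomputed tag): even-index sum = 541 mod 256 = 29; odd-index sum = 418 mod 256 = 162 → 1d a2.
Recomputed tag = 1da2; claimed = 1da2 → match.

valid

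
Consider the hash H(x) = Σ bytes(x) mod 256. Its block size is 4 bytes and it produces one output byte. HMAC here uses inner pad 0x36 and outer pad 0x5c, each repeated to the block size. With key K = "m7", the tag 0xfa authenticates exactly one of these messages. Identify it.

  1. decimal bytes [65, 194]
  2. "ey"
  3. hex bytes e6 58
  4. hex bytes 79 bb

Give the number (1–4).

Key "m7" = 6d 37 is 2 bytes ≤ B = 4; zero-pad to 4 bytes: K' = 6d 37 00 00.
K' ⊕ ipad = 5b 01 36 36; K' ⊕ opad = 31 6b 5c 5c.
m1: inner = H(5b 01 36 36 41 c2) = cb; tag = H(31 6b 5c 5c cb) = 1f
m2: inner = H(5b 01 36 36 65 79) = a6; tag = H(31 6b 5c 5c a6) = fa ← matches
m3: inner = H(5b 01 36 36 e6 58) = 06; tag = H(31 6b 5c 5c 06) = 5a
m4: inner = H(5b 01 36 36 79 bb) = fc; tag = H(31 6b 5c 5c fc) = 50

2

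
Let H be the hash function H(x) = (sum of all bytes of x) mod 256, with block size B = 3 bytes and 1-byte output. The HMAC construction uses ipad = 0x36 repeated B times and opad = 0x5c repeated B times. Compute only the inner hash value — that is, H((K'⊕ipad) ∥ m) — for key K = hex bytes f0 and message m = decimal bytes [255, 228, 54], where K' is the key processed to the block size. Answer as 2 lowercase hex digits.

Key hex bytes f0 is 1 byte ≤ B = 3; zero-pad to 3 bytes: K' = f0 00 00.
K' ⊕ ipad = c6 36 36.
Inner input = c6 36 36 ∥ ff e4 36.
Inner hash: sum = 198+54+54+255+228+54 = 843; mod 256 = 75 → 4b.

4b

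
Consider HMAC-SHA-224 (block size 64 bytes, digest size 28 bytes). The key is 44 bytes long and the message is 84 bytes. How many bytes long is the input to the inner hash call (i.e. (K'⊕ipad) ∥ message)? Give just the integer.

148

Key is 44 ≤ 64 bytes, zero-padded: |K'| = 64.
Inner input = (K'⊕ipad) ∥ m → 64 + 84 = 148 bytes.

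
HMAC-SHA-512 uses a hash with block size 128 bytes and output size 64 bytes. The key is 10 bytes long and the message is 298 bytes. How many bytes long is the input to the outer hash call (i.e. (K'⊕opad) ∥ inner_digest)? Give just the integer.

Key is 10 ≤ 128 bytes, zero-padded: |K'| = 128.
Outer input = (K'⊕opad) ∥ H(inner) → 128 + 64 = 192 bytes.

192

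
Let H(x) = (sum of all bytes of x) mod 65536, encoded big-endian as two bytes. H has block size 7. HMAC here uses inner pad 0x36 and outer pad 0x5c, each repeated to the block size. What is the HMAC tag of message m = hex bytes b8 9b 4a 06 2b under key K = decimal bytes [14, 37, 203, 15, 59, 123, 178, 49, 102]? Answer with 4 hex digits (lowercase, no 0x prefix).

Key decimal bytes [14, 37, 203, 15, 59, 123, 178, 49, 102] = 0e 25 cb 0f 3b 7b b2 31 66 is 9 bytes > B = 7, so hash it first: H(key) = 03 0c, then zero-pad to 7 bytes: K' = 03 0c 00 00 00 00 00.
K' ⊕ ipad = 35 3a 36 36 36 36 36.  K' ⊕ opad = 5f 50 5c 5c 5c 5c 5c.
Inner input = (K'⊕ipad) ∥ m = 35 3a 36 36 36 36 36 ∥ b8 9b 4a 06 2b.
Inner hash: sum = 53+58+54+54+54+54+54+184+155+74+6+43 = 843 → 03 4b.
Outer input = (K'⊕opad) ∥ inner = 5f 50 5c 5c 5c 5c 5c ∥ 03 4b.
Outer hash (tag): sum = 95+80+92+92+92+92+92+3+75 = 713 → 02 c9.

02c9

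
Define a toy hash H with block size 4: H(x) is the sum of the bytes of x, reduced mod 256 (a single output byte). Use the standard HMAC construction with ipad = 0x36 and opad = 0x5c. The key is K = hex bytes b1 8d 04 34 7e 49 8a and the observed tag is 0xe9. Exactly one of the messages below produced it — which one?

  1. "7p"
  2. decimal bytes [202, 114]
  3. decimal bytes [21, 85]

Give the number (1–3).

1

Key hex bytes b1 8d 04 34 7e 49 8a is 7 bytes > B = 4, so hash it first: H(key) = c7, then zero-pad to 4 bytes: K' = c7 00 00 00.
K' ⊕ ipad = f1 36 36 36; K' ⊕ opad = 9b 5c 5c 5c.
m1: inner = H(f1 36 36 36 37 70) = 3a; tag = H(9b 5c 5c 5c 3a) = e9 ← matches
m2: inner = H(f1 36 36 36 ca 72) = cf; tag = H(9b 5c 5c 5c cf) = 7e
m3: inner = H(f1 36 36 36 15 55) = fd; tag = H(9b 5c 5c 5c fd) = ac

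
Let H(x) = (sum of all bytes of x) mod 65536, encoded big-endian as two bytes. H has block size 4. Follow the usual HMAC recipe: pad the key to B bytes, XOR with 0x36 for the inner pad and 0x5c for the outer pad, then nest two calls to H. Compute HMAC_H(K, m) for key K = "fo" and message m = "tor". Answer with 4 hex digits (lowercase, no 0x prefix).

Key "fo" = 66 6f is 2 bytes ≤ B = 4; zero-pad to 4 bytes: K' = 66 6f 00 00.
K' ⊕ ipad = 50 59 36 36.  K' ⊕ opad = 3a 33 5c 5c.
Inner input = (K'⊕ipad) ∥ m = 50 59 36 36 ∥ 74 6f 72.
Inner hash: sum = 80+89+54+54+116+111+114 = 618 → 02 6a.
Outer input = (K'⊕opad) ∥ inner = 3a 33 5c 5c ∥ 02 6a.
Outer hash (tag): sum = 58+51+92+92+2+106 = 401 → 01 91.

0191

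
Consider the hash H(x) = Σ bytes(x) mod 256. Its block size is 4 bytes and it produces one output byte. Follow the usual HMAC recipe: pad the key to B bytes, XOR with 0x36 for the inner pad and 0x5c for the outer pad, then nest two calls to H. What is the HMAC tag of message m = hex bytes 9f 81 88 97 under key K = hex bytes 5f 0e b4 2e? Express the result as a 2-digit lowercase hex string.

29

Key hex bytes 5f 0e b4 2e is exactly B = 4 bytes: K' = 5f 0e b4 2e.
K' ⊕ ipad = 69 38 82 18.  K' ⊕ opad = 03 52 e8 72.
Inner input = (K'⊕ipad) ∥ m = 69 38 82 18 ∥ 9f 81 88 97.
Inner hash: sum = 105+56+130+24+159+129+136+151 = 890; mod 256 = 122 → 7a.
Outer input = (K'⊕opad) ∥ inner = 03 52 e8 72 ∥ 7a.
Outer hash (tag): sum = 3+82+232+114+122 = 553; mod 256 = 41 → 29.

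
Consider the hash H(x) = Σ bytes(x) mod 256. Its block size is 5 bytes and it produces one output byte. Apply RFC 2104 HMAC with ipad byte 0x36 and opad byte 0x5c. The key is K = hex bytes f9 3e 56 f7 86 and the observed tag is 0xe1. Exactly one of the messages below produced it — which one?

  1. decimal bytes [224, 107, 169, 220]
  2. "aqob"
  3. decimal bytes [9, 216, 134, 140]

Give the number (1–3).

2

Key hex bytes f9 3e 56 f7 86 is exactly B = 5 bytes: K' = f9 3e 56 f7 86.
K' ⊕ ipad = cf 08 60 c1 b0; K' ⊕ opad = a5 62 0a ab da.
m1: inner = H(cf 08 60 c1 b0 e0 6b a9 dc) = 78; tag = H(a5 62 0a ab da 78) = 0e
m2: inner = H(cf 08 60 c1 b0 61 71 6f 62) = 4b; tag = H(a5 62 0a ab da 4b) = e1 ← matches
m3: inner = H(cf 08 60 c1 b0 09 d8 86 8c) = 9b; tag = H(a5 62 0a ab da 9b) = 31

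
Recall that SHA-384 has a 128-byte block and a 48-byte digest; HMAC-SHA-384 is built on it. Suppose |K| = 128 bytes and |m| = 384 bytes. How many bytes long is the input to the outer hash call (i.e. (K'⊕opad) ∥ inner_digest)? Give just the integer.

Key is 128 ≤ 128 bytes, zero-padded: |K'| = 128.
Outer input = (K'⊕opad) ∥ H(inner) → 128 + 48 = 176 bytes.

176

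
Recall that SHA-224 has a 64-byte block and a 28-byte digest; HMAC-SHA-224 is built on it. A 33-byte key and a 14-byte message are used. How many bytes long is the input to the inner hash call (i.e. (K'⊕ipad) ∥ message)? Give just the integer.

Key is 33 ≤ 64 bytes, zero-padded: |K'| = 64.
Inner input = (K'⊕ipad) ∥ m → 64 + 14 = 78 bytes.

78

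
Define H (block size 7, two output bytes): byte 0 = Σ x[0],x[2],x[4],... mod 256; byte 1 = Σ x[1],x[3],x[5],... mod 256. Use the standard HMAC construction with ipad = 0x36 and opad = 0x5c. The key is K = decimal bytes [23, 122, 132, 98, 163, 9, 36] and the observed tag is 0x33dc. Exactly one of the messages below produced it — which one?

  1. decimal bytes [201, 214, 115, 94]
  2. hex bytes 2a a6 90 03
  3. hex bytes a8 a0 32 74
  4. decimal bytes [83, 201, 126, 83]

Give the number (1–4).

2

Key decimal bytes [23, 122, 132, 98, 163, 9, 36] = 17 7a 84 62 a3 09 24 is exactly B = 7 bytes: K' = 17 7a 84 62 a3 09 24.
K' ⊕ ipad = 21 4c b2 54 95 3f 12; K' ⊕ opad = 4b 26 d8 3e ff 55 78.
m1: inner = H(21 4c b2 54 95 3f 12 c9 d6 73 5e) = ae 1b; tag = H(4b 26 d8 3e ff 55 78 ae 1b) = b567
m2: inner = H(21 4c b2 54 95 3f 12 2a a6 90 03) = 23 99; tag = H(4b 26 d8 3e ff 55 78 23 99) = 33dc ← matches
m3: inner = H(21 4c b2 54 95 3f 12 a8 a0 32 74) = 8e b9; tag = H(4b 26 d8 3e ff 55 78 8e b9) = 5347
m4: inner = H(21 4c b2 54 95 3f 12 53 c9 7e 53) = 96 b0; tag = H(4b 26 d8 3e ff 55 78 96 b0) = 4a4f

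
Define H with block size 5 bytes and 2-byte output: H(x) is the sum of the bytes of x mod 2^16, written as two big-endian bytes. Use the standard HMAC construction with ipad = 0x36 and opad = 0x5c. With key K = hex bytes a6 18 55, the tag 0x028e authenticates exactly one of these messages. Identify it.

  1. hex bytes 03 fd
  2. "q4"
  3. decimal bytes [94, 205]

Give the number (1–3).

1

Key hex bytes a6 18 55 is 3 bytes ≤ B = 5; zero-pad to 5 bytes: K' = a6 18 55 00 00.
K' ⊕ ipad = 90 2e 63 36 36; K' ⊕ opad = fa 44 09 5c 5c.
m1: inner = H(90 2e 63 36 36 03 fd) = 02 8d; tag = H(fa 44 09 5c 5c 02 8d) = 028e ← matches
m2: inner = H(90 2e 63 36 36 71 34) = 02 32; tag = H(fa 44 09 5c 5c 02 32) = 0233
m3: inner = H(90 2e 63 36 36 5e cd) = 02 b8; tag = H(fa 44 09 5c 5c 02 b8) = 02b9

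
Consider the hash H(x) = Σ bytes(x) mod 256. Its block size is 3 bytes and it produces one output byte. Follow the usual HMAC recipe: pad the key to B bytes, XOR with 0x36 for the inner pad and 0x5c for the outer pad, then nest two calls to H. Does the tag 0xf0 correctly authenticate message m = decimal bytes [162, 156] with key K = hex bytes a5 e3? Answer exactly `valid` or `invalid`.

valid

Key hex bytes a5 e3 is 2 bytes ≤ B = 3; zero-pad to 3 bytes: K' = a5 e3 00.
K' ⊕ ipad = 93 d5 36; K' ⊕ opad = f9 bf 5c.
Inner hash: sum = 147+213+54+162+156 = 732; mod 256 = 220 → dc.
Outer hash (recomputed tag): sum = 249+191+92+220 = 752; mod 256 = 240 → f0.
Recomputed tag = f0; claimed = f0 → match.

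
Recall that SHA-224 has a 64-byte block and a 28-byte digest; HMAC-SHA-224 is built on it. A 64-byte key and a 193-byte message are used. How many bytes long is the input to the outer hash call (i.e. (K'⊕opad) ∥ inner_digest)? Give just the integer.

Key is 64 ≤ 64 bytes, zero-padded: |K'| = 64.
Outer input = (K'⊕opad) ∥ H(inner) → 64 + 28 = 92 bytes.

92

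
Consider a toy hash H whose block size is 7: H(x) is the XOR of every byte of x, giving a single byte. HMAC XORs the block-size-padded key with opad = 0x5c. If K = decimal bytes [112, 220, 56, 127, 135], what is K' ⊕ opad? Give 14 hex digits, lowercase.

2c806423db5c5c

Key decimal bytes [112, 220, 56, 127, 135] = 70 dc 38 7f 87 is 5 bytes ≤ B = 7; zero-pad to 7 bytes: K' = 70 dc 38 7f 87 00 00.
XOR each byte with 0x5c: 70⊕5c=2c, dc⊕5c=80, 38⊕5c=64, 7f⊕5c=23, 87⊕5c=db, 00⊕5c=5c, 00⊕5c=5c.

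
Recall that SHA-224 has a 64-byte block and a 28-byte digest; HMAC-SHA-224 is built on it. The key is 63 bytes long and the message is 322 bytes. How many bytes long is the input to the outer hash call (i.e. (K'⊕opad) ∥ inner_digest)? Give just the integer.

Key is 63 ≤ 64 bytes, zero-padded: |K'| = 64.
Outer input = (K'⊕opad) ∥ H(inner) → 64 + 28 = 92 bytes.

92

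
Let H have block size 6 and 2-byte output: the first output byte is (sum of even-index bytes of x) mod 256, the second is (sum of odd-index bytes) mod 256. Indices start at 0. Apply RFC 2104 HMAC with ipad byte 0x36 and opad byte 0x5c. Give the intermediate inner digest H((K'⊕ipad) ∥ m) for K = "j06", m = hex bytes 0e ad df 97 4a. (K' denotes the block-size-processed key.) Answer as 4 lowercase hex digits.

c9b6

Key "j06" = 6a 30 36 is 3 bytes ≤ B = 6; zero-pad to 6 bytes: K' = 6a 30 36 00 00 00.
K' ⊕ ipad = 5c 06 00 36 36 36.
Inner input = 5c 06 00 36 36 36 ∥ 0e ad df 97 4a.
Inner hash: even-index sum = 457 mod 256 = 201; odd-index sum = 438 mod 256 = 182 → c9 b6.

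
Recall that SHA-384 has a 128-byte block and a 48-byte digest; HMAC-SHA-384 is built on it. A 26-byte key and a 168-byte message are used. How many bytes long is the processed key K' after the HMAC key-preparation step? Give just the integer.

Key is 26 ≤ 128 bytes, zero-padded: |K'| = 128.

128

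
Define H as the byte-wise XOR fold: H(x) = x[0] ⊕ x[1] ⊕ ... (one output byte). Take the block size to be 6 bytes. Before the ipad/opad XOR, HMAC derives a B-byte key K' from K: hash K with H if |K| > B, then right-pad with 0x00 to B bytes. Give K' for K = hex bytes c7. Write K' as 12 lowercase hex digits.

c70000000000

Key hex bytes c7 is 1 byte ≤ B = 6; zero-pad to 6 bytes: K' = c7 00 00 00 00 00.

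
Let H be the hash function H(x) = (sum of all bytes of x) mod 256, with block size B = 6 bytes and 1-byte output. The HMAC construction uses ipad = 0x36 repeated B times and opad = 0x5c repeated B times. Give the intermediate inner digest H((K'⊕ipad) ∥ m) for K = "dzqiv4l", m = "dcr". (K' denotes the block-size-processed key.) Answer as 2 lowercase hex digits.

3f

Key "dzqiv4l" = 64 7a 71 69 76 34 6c is 7 bytes > B = 6, so hash it first: H(key) = ce, then zero-pad to 6 bytes: K' = ce 00 00 00 00 00.
K' ⊕ ipad = f8 36 36 36 36 36.
Inner input = f8 36 36 36 36 36 ∥ 64 63 72.
Inner hash: sum = 248+54+54+54+54+54+100+99+114 = 831; mod 256 = 63 → 3f.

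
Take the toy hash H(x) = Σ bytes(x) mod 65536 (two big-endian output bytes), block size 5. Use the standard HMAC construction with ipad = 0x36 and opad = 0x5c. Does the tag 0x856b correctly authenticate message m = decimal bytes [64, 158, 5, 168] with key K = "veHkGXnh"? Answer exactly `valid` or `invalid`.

Key "veHkGXnh" = 76 65 48 6b 47 58 6e 68 is 8 bytes > B = 5, so hash it first: H(key) = 03 03, then zero-pad to 5 bytes: K' = 03 03 00 00 00.
K' ⊕ ipad = 35 35 36 36 36; K' ⊕ opad = 5f 5f 5c 5c 5c.
Inner hash: sum = 53+53+54+54+54+64+158+5+168 = 663 → 02 97.
Outer hash (recomputed tag): sum = 95+95+92+92+92+2+151 = 619 → 02 6b.
Recomputed tag = 026b; claimed = 856b → mismatch.

invalid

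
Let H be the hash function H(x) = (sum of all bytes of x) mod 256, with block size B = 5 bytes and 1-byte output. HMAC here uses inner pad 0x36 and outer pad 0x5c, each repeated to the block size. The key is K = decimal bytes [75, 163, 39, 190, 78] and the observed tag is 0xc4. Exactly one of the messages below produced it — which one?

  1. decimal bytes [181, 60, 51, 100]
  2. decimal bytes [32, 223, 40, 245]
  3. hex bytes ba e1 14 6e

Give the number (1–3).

Key decimal bytes [75, 163, 39, 190, 78] = 4b a3 27 be 4e is exactly B = 5 bytes: K' = 4b a3 27 be 4e.
K' ⊕ ipad = 7d 95 11 88 78; K' ⊕ opad = 17 ff 7b e2 12.
m1: inner = H(7d 95 11 88 78 b5 3c 33 64) = ab; tag = H(17 ff 7b e2 12 ab) = 30
m2: inner = H(7d 95 11 88 78 20 df 28 f5) = 3f; tag = H(17 ff 7b e2 12 3f) = c4 ← matches
m3: inner = H(7d 95 11 88 78 ba e1 14 6e) = 40; tag = H(17 ff 7b e2 12 40) = c5

2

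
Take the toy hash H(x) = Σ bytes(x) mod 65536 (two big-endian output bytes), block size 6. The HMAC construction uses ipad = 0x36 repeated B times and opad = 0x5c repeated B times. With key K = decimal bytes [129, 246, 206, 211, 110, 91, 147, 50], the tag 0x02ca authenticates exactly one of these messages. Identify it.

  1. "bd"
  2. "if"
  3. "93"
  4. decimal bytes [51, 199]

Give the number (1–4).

Key decimal bytes [129, 246, 206, 211, 110, 91, 147, 50] = 81 f6 ce d3 6e 5b 93 32 is 8 bytes > B = 6, so hash it first: H(key) = 04 a6, then zero-pad to 6 bytes: K' = 04 a6 00 00 00 00.
K' ⊕ ipad = 32 90 36 36 36 36; K' ⊕ opad = 58 fa 5c 5c 5c 5c.
m1: inner = H(32 90 36 36 36 36 62 64) = 02 60; tag = H(58 fa 5c 5c 5c 5c 02 60) = 0324
m2: inner = H(32 90 36 36 36 36 69 66) = 02 69; tag = H(58 fa 5c 5c 5c 5c 02 69) = 032d
m3: inner = H(32 90 36 36 36 36 39 33) = 02 06; tag = H(58 fa 5c 5c 5c 5c 02 06) = 02ca ← matches
m4: inner = H(32 90 36 36 36 36 33 c7) = 02 94; tag = H(58 fa 5c 5c 5c 5c 02 94) = 0358

3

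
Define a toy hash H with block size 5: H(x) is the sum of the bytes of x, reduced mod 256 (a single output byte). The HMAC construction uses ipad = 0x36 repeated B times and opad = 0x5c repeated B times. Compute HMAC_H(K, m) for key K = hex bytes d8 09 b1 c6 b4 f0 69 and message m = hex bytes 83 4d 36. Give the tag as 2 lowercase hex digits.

da

Key hex bytes d8 09 b1 c6 b4 f0 69 is 7 bytes > B = 5, so hash it first: H(key) = 65, then zero-pad to 5 bytes: K' = 65 00 00 00 00.
K' ⊕ ipad = 53 36 36 36 36.  K' ⊕ opad = 39 5c 5c 5c 5c.
Inner input = (K'⊕ipad) ∥ m = 53 36 36 36 36 ∥ 83 4d 36.
Inner hash: sum = 83+54+54+54+54+131+77+54 = 561; mod 256 = 49 → 31.
Outer input = (K'⊕opad) ∥ inner = 39 5c 5c 5c 5c ∥ 31.
Outer hash (tag): sum = 57+92+92+92+92+49 = 474; mod 256 = 218 → da.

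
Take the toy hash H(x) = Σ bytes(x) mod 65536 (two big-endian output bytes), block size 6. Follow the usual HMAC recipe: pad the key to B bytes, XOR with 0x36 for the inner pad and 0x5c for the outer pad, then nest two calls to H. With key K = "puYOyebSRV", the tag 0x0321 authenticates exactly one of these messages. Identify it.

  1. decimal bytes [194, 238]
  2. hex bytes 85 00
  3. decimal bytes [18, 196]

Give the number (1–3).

1

Key "puYOyebSRV" = 70 75 59 4f 79 65 62 53 52 56 is 10 bytes > B = 6, so hash it first: H(key) = 03 c8, then zero-pad to 6 bytes: K' = 03 c8 00 00 00 00.
K' ⊕ ipad = 35 fe 36 36 36 36; K' ⊕ opad = 5f 94 5c 5c 5c 5c.
m1: inner = H(35 fe 36 36 36 36 c2 ee) = 03 bb; tag = H(5f 94 5c 5c 5c 5c 03 bb) = 0321 ← matches
m2: inner = H(35 fe 36 36 36 36 85 00) = 02 90; tag = H(5f 94 5c 5c 5c 5c 02 90) = 02f5
m3: inner = H(35 fe 36 36 36 36 12 c4) = 02 e1; tag = H(5f 94 5c 5c 5c 5c 02 e1) = 0346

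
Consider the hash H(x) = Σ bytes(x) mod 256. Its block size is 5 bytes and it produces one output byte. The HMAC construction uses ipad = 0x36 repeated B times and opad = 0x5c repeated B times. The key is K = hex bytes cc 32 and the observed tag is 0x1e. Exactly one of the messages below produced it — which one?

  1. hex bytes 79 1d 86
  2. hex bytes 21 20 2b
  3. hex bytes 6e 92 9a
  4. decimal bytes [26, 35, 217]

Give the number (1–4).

2

Key hex bytes cc 32 is 2 bytes ≤ B = 5; zero-pad to 5 bytes: K' = cc 32 00 00 00.
K' ⊕ ipad = fa 04 36 36 36; K' ⊕ opad = 90 6e 5c 5c 5c.
m1: inner = H(fa 04 36 36 36 79 1d 86) = bc; tag = H(90 6e 5c 5c 5c bc) = ce
m2: inner = H(fa 04 36 36 36 21 20 2b) = 0c; tag = H(90 6e 5c 5c 5c 0c) = 1e ← matches
m3: inner = H(fa 04 36 36 36 6e 92 9a) = 3a; tag = H(90 6e 5c 5c 5c 3a) = 4c
m4: inner = H(fa 04 36 36 36 1a 23 d9) = b6; tag = H(90 6e 5c 5c 5c b6) = c8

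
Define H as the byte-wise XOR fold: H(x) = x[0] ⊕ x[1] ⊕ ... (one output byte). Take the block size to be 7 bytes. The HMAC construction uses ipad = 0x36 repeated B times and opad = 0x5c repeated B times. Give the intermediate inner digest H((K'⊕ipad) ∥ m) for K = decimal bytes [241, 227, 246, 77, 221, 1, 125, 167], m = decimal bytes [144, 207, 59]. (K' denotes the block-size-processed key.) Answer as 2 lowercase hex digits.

fd

Key decimal bytes [241, 227, 246, 77, 221, 1, 125, 167] = f1 e3 f6 4d dd 01 7d a7 is 8 bytes > B = 7, so hash it first: H(key) = af, then zero-pad to 7 bytes: K' = af 00 00 00 00 00 00.
K' ⊕ ipad = 99 36 36 36 36 36 36.
Inner input = 99 36 36 36 36 36 36 ∥ 90 cf 3b.
Inner hash: XOR 99⊕36⊕36⊕36⊕36⊕36⊕36⊕90⊕cf⊕3b = fd.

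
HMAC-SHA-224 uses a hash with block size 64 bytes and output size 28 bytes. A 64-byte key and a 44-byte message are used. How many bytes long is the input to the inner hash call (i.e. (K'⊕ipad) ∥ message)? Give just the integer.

Key is 64 ≤ 64 bytes, zero-padded: |K'| = 64.
Inner input = (K'⊕ipad) ∥ m → 64 + 44 = 108 bytes.

108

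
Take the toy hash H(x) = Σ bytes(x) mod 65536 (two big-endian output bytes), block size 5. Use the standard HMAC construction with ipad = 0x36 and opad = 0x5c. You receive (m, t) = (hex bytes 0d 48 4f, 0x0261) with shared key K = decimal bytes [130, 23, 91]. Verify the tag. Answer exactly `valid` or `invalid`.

invalid

Key decimal bytes [130, 23, 91] = 82 17 5b is 3 bytes ≤ B = 5; zero-pad to 5 bytes: K' = 82 17 5b 00 00.
K' ⊕ ipad = b4 21 6d 36 36; K' ⊕ opad = de 4b 07 5c 5c.
Inner hash: sum = 180+33+109+54+54+13+72+79 = 594 → 02 52.
Outer hash (recomputed tag): sum = 222+75+7+92+92+2+82 = 572 → 02 3c.
Recomputed tag = 023c; claimed = 0261 → mismatch.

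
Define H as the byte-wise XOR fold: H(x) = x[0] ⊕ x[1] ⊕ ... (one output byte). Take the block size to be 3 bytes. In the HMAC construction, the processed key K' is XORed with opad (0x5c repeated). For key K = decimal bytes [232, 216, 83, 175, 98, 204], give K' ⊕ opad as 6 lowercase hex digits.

Key decimal bytes [232, 216, 83, 175, 98, 204] = e8 d8 53 af 62 cc is 6 bytes > B = 3, so hash it first: H(key) = 62, then zero-pad to 3 bytes: K' = 62 00 00.
XOR each byte with 0x5c: 62⊕5c=3e, 00⊕5c=5c, 00⊕5c=5c.

3e5c5c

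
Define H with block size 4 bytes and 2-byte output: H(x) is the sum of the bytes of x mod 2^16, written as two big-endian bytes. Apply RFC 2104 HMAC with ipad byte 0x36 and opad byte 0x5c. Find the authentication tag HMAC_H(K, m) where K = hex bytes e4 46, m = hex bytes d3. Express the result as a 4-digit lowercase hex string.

Key hex bytes e4 46 is 2 bytes ≤ B = 4; zero-pad to 4 bytes: K' = e4 46 00 00.
K' ⊕ ipad = d2 70 36 36.  K' ⊕ opad = b8 1a 5c 5c.
Inner input = (K'⊕ipad) ∥ m = d2 70 36 36 ∥ d3.
Inner hash: sum = 210+112+54+54+211 = 641 → 02 81.
Outer input = (K'⊕opad) ∥ inner = b8 1a 5c 5c ∥ 02 81.
Outer hash (tag): sum = 184+26+92+92+2+129 = 525 → 02 0d.

020d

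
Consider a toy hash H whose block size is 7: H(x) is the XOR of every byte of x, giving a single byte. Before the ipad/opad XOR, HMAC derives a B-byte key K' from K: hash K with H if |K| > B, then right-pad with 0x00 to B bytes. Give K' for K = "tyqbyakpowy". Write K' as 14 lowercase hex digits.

7c000000000000

|K| = 11 > B = 7, so first hash the key.
H(K): XOR 74⊕79⊕71⊕62⊕79⊕61⊕6b⊕70⊕6f⊕77⊕79 = 7c.
Zero-pad H(K) = 7c to 7 bytes: K' = 7c 00 00 00 00 00 00.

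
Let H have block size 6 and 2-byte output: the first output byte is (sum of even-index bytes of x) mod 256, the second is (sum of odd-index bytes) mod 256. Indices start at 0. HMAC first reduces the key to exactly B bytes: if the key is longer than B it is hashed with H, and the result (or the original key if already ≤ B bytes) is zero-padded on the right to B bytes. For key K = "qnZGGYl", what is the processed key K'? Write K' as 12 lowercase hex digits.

7e0e00000000

|K| = 7 > B = 6, so first hash the key.
H(K): even-index sum = 382 mod 256 = 126; odd-index sum = 270 mod 256 = 14 → 7e 0e.
Zero-pad H(K) = 7e 0e to 6 bytes: K' = 7e 0e 00 00 00 00.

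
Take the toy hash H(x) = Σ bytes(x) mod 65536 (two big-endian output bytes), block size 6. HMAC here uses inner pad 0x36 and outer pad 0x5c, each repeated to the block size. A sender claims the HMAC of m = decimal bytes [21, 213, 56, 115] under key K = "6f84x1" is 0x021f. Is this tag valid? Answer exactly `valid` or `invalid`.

Key "6f84x1" = 36 66 38 34 78 31 is exactly B = 6 bytes: K' = 36 66 38 34 78 31.
K' ⊕ ipad = 00 50 0e 02 4e 07; K' ⊕ opad = 6a 3a 64 68 24 6d.
Inner hash: sum = 0+80+14+2+78+7+21+213+56+115 = 586 → 02 4a.
Outer hash (recomputed tag): sum = 106+58+100+104+36+109+2+74 = 589 → 02 4d.
Recomputed tag = 024d; claimed = 021f → mismatch.

invalid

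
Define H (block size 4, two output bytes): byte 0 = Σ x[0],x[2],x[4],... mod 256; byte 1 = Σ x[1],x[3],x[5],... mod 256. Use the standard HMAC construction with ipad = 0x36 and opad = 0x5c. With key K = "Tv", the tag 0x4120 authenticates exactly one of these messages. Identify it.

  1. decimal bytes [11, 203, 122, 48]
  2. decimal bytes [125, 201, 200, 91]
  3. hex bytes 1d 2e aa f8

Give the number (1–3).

Key "Tv" = 54 76 is 2 bytes ≤ B = 4; zero-pad to 4 bytes: K' = 54 76 00 00.
K' ⊕ ipad = 62 40 36 36; K' ⊕ opad = 08 2a 5c 5c.
m1: inner = H(62 40 36 36 0b cb 7a 30) = 1d 71; tag = H(08 2a 5c 5c 1d 71) = 81f7
m2: inner = H(62 40 36 36 7d c9 c8 5b) = dd 9a; tag = H(08 2a 5c 5c dd 9a) = 4120 ← matches
m3: inner = H(62 40 36 36 1d 2e aa f8) = 5f 9c; tag = H(08 2a 5c 5c 5f 9c) = c322

2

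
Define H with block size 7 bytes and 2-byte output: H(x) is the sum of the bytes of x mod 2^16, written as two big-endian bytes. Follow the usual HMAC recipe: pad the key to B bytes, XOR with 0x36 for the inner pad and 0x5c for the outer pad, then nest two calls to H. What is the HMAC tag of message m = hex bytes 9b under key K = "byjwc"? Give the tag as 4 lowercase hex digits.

0259

Key "byjwc" = 62 79 6a 77 63 is 5 bytes ≤ B = 7; zero-pad to 7 bytes: K' = 62 79 6a 77 63 00 00.
K' ⊕ ipad = 54 4f 5c 41 55 36 36.  K' ⊕ opad = 3e 25 36 2b 3f 5c 5c.
Inner input = (K'⊕ipad) ∥ m = 54 4f 5c 41 55 36 36 ∥ 9b.
Inner hash: sum = 84+79+92+65+85+54+54+155 = 668 → 02 9c.
Outer input = (K'⊕opad) ∥ inner = 3e 25 36 2b 3f 5c 5c ∥ 02 9c.
Outer hash (tag): sum = 62+37+54+43+63+92+92+2+156 = 601 → 02 59.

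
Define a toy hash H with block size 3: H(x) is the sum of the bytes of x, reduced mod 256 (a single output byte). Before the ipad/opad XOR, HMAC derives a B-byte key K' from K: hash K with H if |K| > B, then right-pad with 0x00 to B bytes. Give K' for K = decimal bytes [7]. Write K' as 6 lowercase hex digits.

Key decimal bytes [7] = 07 is 1 byte ≤ B = 3; zero-pad to 3 bytes: K' = 07 00 00.

070000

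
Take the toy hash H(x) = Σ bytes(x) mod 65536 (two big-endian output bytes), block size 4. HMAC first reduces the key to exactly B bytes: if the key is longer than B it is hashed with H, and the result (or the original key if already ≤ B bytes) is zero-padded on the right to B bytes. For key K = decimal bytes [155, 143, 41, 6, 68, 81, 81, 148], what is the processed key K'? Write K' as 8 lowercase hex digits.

02d30000

|K| = 8 > B = 4, so first hash the key.
H(K): sum = 155+143+41+6+68+81+81+148 = 723 → 02 d3.
Zero-pad H(K) = 02 d3 to 4 bytes: K' = 02 d3 00 00.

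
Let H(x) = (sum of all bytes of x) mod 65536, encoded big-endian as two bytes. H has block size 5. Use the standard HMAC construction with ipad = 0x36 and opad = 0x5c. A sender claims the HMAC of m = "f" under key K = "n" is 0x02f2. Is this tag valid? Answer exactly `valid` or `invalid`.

invalid

Key "n" = 6e is 1 byte ≤ B = 5; zero-pad to 5 bytes: K' = 6e 00 00 00 00.
K' ⊕ ipad = 58 36 36 36 36; K' ⊕ opad = 32 5c 5c 5c 5c.
Inner hash: sum = 88+54+54+54+54+102 = 406 → 01 96.
Outer hash (recomputed tag): sum = 50+92+92+92+92+1+150 = 569 → 02 39.
Recomputed tag = 0239; claimed = 02f2 → mismatch.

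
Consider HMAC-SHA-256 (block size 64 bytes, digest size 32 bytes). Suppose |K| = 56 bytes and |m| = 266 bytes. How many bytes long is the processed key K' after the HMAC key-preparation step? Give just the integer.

Key is 56 ≤ 64 bytes, zero-padded: |K'| = 64.

64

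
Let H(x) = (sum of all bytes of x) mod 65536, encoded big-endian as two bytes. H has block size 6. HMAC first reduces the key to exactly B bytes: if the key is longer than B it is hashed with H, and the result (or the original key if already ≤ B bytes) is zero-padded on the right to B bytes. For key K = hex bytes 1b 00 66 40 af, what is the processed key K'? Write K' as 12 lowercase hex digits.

Key hex bytes 1b 00 66 40 af is 5 bytes ≤ B = 6; zero-pad to 6 bytes: K' = 1b 00 66 40 af 00.

1b006640af00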